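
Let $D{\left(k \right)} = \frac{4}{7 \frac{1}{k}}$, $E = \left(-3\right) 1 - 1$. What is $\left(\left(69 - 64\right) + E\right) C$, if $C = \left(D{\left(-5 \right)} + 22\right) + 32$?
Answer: $\frac{358}{7} \approx 51.143$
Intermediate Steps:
$E = -4$ ($E = -3 - 1 = -4$)
$D{\left(k \right)} = \frac{4 k}{7}$ ($D{\left(k \right)} = 4 \frac{k}{7} = \frac{4 k}{7}$)
$C = \frac{358}{7}$ ($C = \left(\frac{4}{7} \left(-5\right) + 22\right) + 32 = \left(- \frac{20}{7} + 22\right) + 32 = \frac{134}{7} + 32 = \frac{358}{7} \approx 51.143$)
$\left(\left(69 - 64\right) + E\right) C = \left(\left(69 - 64\right) - 4\right) \frac{358}{7} = \left(5 - 4\right) \frac{358}{7} = 1 \cdot \frac{358}{7} = \frac{358}{7}$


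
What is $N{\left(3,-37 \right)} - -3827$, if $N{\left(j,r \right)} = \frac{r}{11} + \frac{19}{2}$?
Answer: $\frac{84329}{22} \approx 3833.1$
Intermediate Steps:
$N{\left(j,r \right)} = \frac{19}{2} + \frac{r}{11}$ ($N{\left(j,r \right)} = r \frac{1}{11} + 19 \cdot \frac{1}{2} = \frac{r}{11} + \frac{19}{2} = \frac{19}{2} + \frac{r}{11}$)
$N{\left(3,-37 \right)} - -3827 = \left(\frac{19}{2} + \frac{1}{11} \left(-37\right)\right) - -3827 = \left(\frac{19}{2} - \frac{37}{11}\right) + 3827 = \frac{135}{22} + 3827 = \frac{84329}{22}$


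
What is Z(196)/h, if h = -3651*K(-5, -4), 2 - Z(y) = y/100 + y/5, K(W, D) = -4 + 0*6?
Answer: -979/365100 ≈ -0.0026815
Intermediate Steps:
K(W, D) = -4 (K(W, D) = -4 + 0 = -4)
Z(y) = 2 - 21*y/100 (Z(y) = 2 - (y/100 + y/5) = 2 - 21*y/100)
h = 14604 (h = -3651*(-4) = 14604)
Z(196)/h = (2 - 21/100*196)/14604 = (2 - 1029/25)*(1/14604) = -979/25*1/14604 = -979/365100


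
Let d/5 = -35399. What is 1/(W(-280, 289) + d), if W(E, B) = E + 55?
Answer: -1/177220 ≈ -5.6427e-6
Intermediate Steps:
W(E, B) = 55 + E
d = -176995 (d = 5*(-35399) = -176995)
1/(W(-280, 289) + d) = 1/((55 - 280) - 176995) = 1/(-225 - 176995) = 1/(-177220) = -1/177220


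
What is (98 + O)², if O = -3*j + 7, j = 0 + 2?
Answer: 9801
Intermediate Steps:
j = 2
O = 1 (O = -3*2 + 7 = -6 + 7 = 1)
(98 + O)² = (98 + 1)² = 99² = 9801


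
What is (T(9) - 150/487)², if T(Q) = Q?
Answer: 17918289/237169 ≈ 75.551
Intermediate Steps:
(T(9) - 150/487)² = (9 - 150/487)² = (4233/487)² = 17918289/237169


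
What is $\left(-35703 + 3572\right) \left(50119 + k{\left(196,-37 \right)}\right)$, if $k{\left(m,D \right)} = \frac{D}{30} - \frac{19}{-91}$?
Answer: $- \frac{4396230027563}{2730} \approx -1.6103 \cdot 10^{9}$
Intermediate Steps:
$k{\left(m,D \right)} = \frac{19}{91} + \frac{D}{30}$ ($k{\left(m,D \right)} = D \frac{1}{30} - - \frac{19}{91} = \frac{D}{30} + \frac{19}{91} = \frac{19}{91} + \frac{D}{30}$)
$\left(-35703 + 3572\right) \left(50119 + k{\left(196,-37 \right)}\right) = \left(-35703 + 3572\right) \left(50119 + \left(\frac{19}{91} + \frac{1}{30} \left(-37\right)\right)\right) = - 32131 \left(50119 + \left(\frac{19}{91} - \frac{37}{30}\right)\right) = - 32131 \left(50119 - \frac{2797}{2730}\right) = \left(-32131\right) \frac{136822073}{2730} = - \frac{4396230027563}{2730}$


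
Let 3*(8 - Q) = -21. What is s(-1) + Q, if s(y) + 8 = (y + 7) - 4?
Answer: 9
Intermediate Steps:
s(y) = -5 + y (s(y) = -8 + ((y + 7) - 4) = -8 + ((7 + y) - 4) = -8 + (3 + y) = -5 + y)
Q = 15 (Q = 8 - 1/3*(-21) = 8 + 7 = 15)
s(-1) + Q = (-5 - 1) + 15 = -6 + 15 = 9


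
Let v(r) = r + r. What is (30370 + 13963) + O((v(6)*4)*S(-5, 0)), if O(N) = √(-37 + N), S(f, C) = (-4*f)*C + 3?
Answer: 44333 + √107 ≈ 44343.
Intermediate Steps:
S(f, C) = 3 - 4*C*f (S(f, C) = -4*C*f + 3 = 3 - 4*C*f)
v(r) = 2*r
(30370 + 13963) + O((v(6)*4)*S(-5, 0)) = (30370 + 13963) + √(-37 + ((2*6)*4)*(3 - 4*0*(-5))) = 44333 + √(-37 + (12*4)*(3 + 0)) = 44333 + √(-37 + 48*3) = 44333 + √(-37 + 144) = 44333 + √107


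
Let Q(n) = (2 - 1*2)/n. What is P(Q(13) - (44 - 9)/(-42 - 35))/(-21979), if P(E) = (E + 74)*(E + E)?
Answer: -8190/2659459 ≈ -0.0030796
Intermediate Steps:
Q(n) = 0 (Q(n) = (2 - 2)/n = 0/n = 0)
P(E) = 2*E*(74 + E) (P(E) = (74 + E)*(2*E) = 2*E*(74 + E))
P(Q(13) - (44 - 9)/(-42 - 35))/(-21979) = (2*(0 - (44 - 9)/(-42 - 35))*(74 + (0 - (44 - 9)/(-42 - 35))))/(-21979) = (2*(0 - 35/(-77))*(74 + (0 - 35/(-77))))*(-1/21979) = (2*(0 - 35*(-1)/77)*(74 + (0 - 35*(-1)/77)))*(-1/21979) = (2*(0 - 1*(-5/11))*(74 + (0 - 1*(-5/11))))*(-1/21979) = (2*(0 + 5/11)*(74 + (0 + 5/11)))*(-1/21979) = (2*(5/11)*(74 + 5/11))*(-1/21979) = (2*(5/11)*(819/11))*(-1/21979) = (8190/121)*(-1/21979) = -8190/2659459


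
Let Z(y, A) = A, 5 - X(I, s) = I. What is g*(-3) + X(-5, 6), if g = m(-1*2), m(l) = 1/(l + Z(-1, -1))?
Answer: 11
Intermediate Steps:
X(I, s) = 5 - I
m(l) = 1/(-1 + l) (m(l) = 1/(l - 1) = 1/(-1 + l))
g = -⅓ (g = 1/(-1 - 1*2) = 1/(-1 - 2) = 1/(-3) = -⅓ ≈ -0.33333)
g*(-3) + X(-5, 6) = -⅓*(-3) + (5 - 1*(-5)) = 1 + (5 + 5) = 1 + 10 = 11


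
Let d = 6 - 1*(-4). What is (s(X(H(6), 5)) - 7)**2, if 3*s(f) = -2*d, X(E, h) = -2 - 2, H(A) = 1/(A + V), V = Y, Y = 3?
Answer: 1681/9 ≈ 186.78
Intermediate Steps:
d = 10 (d = 6 + 4 = 10)
V = 3
H(A) = 1/(3 + A) (H(A) = 1/(A + 3) = 1/(3 + A))
X(E, h) = -4
s(f) = -20/3 (s(f) = (-2*10)/3 = (1/3)*(-20) = -20/3)
(s(X(H(6), 5)) - 7)**2 = (-20/3 - 7)**2 = (-41/3)**2 = 1681/9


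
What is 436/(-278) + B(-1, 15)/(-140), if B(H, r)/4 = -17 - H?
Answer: -5406/4865 ≈ -1.1112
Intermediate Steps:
B(H, r) = -68 - 4*H (B(H, r) = 4*(-17 - H) = -68 - 4*H)
436/(-278) + B(-1, 15)/(-140) = 436/(-278) + (-68 - 4*(-1))/(-140) = 436*(-1/278) + (-68 + 4)*(-1/140) = -218/139 - 64*(-1/140) = -218/139 + 16/35 = -5406/4865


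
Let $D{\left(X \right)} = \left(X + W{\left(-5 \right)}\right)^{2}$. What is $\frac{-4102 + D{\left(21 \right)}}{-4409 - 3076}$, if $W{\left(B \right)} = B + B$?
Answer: $\frac{1327}{2495} \approx 0.53186$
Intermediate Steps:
$W{\left(B \right)} = 2 B$
$D{\left(X \right)} = \left(-10 + X\right)^{2}$ ($D{\left(X \right)} = \left(X + 2 \left(-5\right)\right)^{2} = \left(X - 10\right)^{2} = \left(-10 + X\right)^{2}$)
$\frac{-4102 + D{\left(21 \right)}}{-4409 - 3076} = \frac{-4102 + \left(-10 + 21\right)^{2}}{-4409 - 3076} = \frac{-4102 + 11^{2}}{-7485} = \left(-4102 + 121\right) \left(- \frac{1}{7485}\right) = \left(-3981\right) \left(- \frac{1}{7485}\right) = \frac{1327}{2495}$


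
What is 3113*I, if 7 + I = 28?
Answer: 65373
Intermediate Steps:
I = 21 (I = -7 + 28 = 21)
3113*I = 3113*21 = 65373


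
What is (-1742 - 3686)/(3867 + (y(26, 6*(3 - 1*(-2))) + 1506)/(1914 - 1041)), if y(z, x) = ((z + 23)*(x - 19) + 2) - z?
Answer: -1184661/844478 ≈ -1.4028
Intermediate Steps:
y(z, x) = 2 - z + (-19 + x)*(23 + z) (y(z, x) = ((23 + z)*(-19 + x) + 2) - z = ((-19 + x)*(23 + z) + 2) - z = (2 + (-19 + x)*(23 + z)) - z = 2 - z + (-19 + x)*(23 + z))
(-1742 - 3686)/(3867 + (y(26, 6*(3 - 1*(-2))) + 1506)/(1914 - 1041)) = (-1742 - 3686)/(3867 + ((-435 - 20*26 + 23*(6*(3 - 1*(-2))) + (6*(3 - 1*(-2)))*26) + 1506)/(1914 - 1041)) = -5428/(3867 + ((-435 - 520 + 23*(6*(3 + 2)) + (6*(3 + 2))*26) + 1506)/873) = -5428/(3867 + ((-435 - 520 + 23*(6*5) + (6*5)*26) + 1506)*(1/873)) = -5428/(3867 + ((-435 - 520 + 23*30 + 30*26) + 1506)*(1/873)) = -5428/(3867 + ((-435 - 520 + 690 + 780) + 1506)*(1/873)) = -5428/(3867 + (515 + 1506)*(1/873)) = -5428/(3867 + 2021*(1/873)) = -5428/(3867 + 2021/873) = -5428/3377912/873 = -5428*873/3377912 = -1184661/844478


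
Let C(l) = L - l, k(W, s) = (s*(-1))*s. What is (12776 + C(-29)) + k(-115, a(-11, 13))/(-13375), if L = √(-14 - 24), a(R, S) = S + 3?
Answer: 171267131/13375 + I*√38 ≈ 12805.0 + 6.1644*I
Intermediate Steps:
a(R, S) = 3 + S
k(W, s) = -s² (k(W, s) = (-s)*s = -s²)
L = I*√38 (L = √(-38) = I*√38 ≈ 6.1644*I)
C(l) = -l + I*√38 (C(l) = I*√38 - l = -l + I*√38)
(12776 + C(-29)) + k(-115, a(-11, 13))/(-13375) = (12776 + (-1*(-29) + I*√38)) - (3 + 13)²/(-13375) = (12776 + (29 + I*√38)) - 1*16²*(-1/13375) = (12805 + I*√38) - 1*256*(-1/13375) = (12805 + I*√38) - 256*(-1/13375) = (12805 + I*√38) + 256/13375 = 171267131/13375 + I*√38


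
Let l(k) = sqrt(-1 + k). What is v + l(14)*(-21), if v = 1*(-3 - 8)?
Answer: -11 - 21*sqrt(13) ≈ -86.717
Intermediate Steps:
v = -11 (v = 1*(-11) = -11)
v + l(14)*(-21) = -11 + sqrt(-1 + 14)*(-21) = -11 + sqrt(13)*(-21) = -11 - 21*sqrt(13)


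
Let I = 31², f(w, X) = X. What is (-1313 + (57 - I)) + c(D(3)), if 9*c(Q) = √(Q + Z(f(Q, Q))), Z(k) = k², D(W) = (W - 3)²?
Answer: -2217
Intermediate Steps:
D(W) = (-3 + W)²
I = 961
c(Q) = √(Q + Q²)/9
(-1313 + (57 - I)) + c(D(3)) = (-1313 + (57 - 1*961)) + √((-3 + 3)²*(1 + (-3 + 3)²))/9 = (-1313 + (57 - 961)) + √(0²*(1 + 0²))/9 = (-1313 - 904) + √(0*(1 + 0))/9 = -2217 + √(0*1)/9 = -2217 + √0/9 = -2217 + (⅑)*0 = -2217 + 0 = -2217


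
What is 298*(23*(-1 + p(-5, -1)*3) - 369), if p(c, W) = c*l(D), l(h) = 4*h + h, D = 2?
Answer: -1144916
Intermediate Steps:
l(h) = 5*h
p(c, W) = 10*c (p(c, W) = c*(5*2) = c*10 = 10*c)
298*(23*(-1 + p(-5, -1)*3) - 369) = 298*(23*(-1 + (10*(-5))*3) - 369) = 298*(23*(-1 - 50*3) - 369) = 298*(23*(-1 - 150) - 369) = 298*(23*(-151) - 369) = 298*(-3473 - 369) = 298*(-3842) = -1144916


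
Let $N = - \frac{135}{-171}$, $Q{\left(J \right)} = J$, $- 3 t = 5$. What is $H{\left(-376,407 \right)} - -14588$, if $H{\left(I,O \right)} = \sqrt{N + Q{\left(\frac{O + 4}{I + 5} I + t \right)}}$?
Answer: $14588 + \frac{\sqrt{185882172294}}{21147} \approx 14608.0$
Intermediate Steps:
$t = - \frac{5}{3}$ ($t = \left(- \frac{1}{3}\right) 5 = - \frac{5}{3} \approx -1.6667$)
$N = \frac{15}{19}$ ($N = \left(-135\right) \left(- \frac{1}{171}\right) = \frac{15}{19} \approx 0.78947$)
$H{\left(I,O \right)} = \sqrt{- \frac{50}{57} + \frac{I \left(4 + O\right)}{5 + I}}$ ($H{\left(I,O \right)} = \sqrt{\frac{15}{19} + \left(\frac{O + 4}{I + 5} I - \frac{5}{3}\right)} = \sqrt{\frac{15}{19} + \left(\frac{4 + O}{5 + I} I - \frac{5}{3}\right)} = \sqrt{\frac{15}{19} + \left(\frac{I \left(4 + O\right)}{5 + I} - \frac{5}{3}\right)} = \sqrt{\frac{15}{19} + \left(- \frac{5}{3} + \frac{I \left(4 + O\right)}{5 + I}\right)} = \sqrt{- \frac{50}{57} + \frac{I \left(4 + O\right)}{5 + I}}$)
$H{\left(-376,407 \right)} - -14588 = \frac{\sqrt{57} \sqrt{\frac{-250 + 178 \left(-376\right) + 57 \left(-376\right) 407}{5 - 376}}}{57} - -14588 = \frac{\sqrt{57} \sqrt{\frac{-250 - 66928 - 8722824}{-371}}}{57} + 14588 = \frac{\sqrt{57} \sqrt{\left(- \frac{1}{371}\right) \left(-8790002\right)}}{57} + 14588 = \frac{\sqrt{57} \sqrt{\frac{8790002}{371}}}{57} + 14588 = \frac{\sqrt{57} \frac{\sqrt{3261090742}}{371}}{57} + 14588 = \frac{\sqrt{185882172294}}{21147} + 14588 = 14588 + \frac{\sqrt{185882172294}}{21147}$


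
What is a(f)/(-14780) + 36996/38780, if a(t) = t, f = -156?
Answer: 6910632/7164605 ≈ 0.96455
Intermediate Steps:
a(f)/(-14780) + 36996/38780 = -156/(-14780) + 36996/38780 = -156*(-1/14780) + 36996*(1/38780) = 39/3695 + 9249/9695 = 6910632/7164605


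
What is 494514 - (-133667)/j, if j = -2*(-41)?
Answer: 40683815/82 ≈ 4.9614e+5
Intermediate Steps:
j = 82
494514 - (-133667)/j = 494514 - (-133667)/82 = 494514 - 1*(-133667/82) = 494514 + 133667/82 = 40683815/82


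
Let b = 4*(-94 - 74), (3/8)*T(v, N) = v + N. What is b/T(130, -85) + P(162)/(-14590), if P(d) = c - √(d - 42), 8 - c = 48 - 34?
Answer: -40849/7295 + √30/7295 ≈ -5.5988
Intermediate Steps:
T(v, N) = 8*N/3 + 8*v/3 (T(v, N) = 8*(v + N)/3 = 8*(N + v)/3 = 8*N/3 + 8*v/3)
c = -6 (c = 8 - (48 - 34) = 8 - 1*14 = 8 - 14 = -6)
b = -672 (b = 4*(-168) = -672)
P(d) = -6 - √(-42 + d) (P(d) = -6 - √(d - 42) = -6 - √(-42 + d))
b/T(130, -85) + P(162)/(-14590) = -672/((8/3)*(-85) + (8/3)*130) + (-6 - √(-42 + 162))/(-14590) = -672/(-680/3 + 1040/3) + (-6 - √120)*(-1/14590) = -672/120 + (-6 - 2*√30)*(-1/14590) = -672*1/120 + (-6 - 2*√30)*(-1/14590) = -28/5 + (3/7295 + √30/7295) = -40849/7295 + √30/7295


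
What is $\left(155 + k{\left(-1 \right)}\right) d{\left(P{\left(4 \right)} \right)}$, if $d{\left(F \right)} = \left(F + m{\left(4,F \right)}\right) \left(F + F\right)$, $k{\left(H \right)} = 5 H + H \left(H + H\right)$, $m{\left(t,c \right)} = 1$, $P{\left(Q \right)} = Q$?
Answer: $6080$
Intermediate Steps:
$k{\left(H \right)} = 2 H^{2} + 5 H$ ($k{\left(H \right)} = 5 H + H 2 H = 5 H + 2 H^{2} = 2 H^{2} + 5 H$)
$d{\left(F \right)} = 2 F \left(1 + F\right)$ ($d{\left(F \right)} = \left(F + 1\right) \left(F + F\right) = \left(1 + F\right) 2 F = 2 F \left(1 + F\right)$)
$\left(155 + k{\left(-1 \right)}\right) d{\left(P{\left(4 \right)} \right)} = \left(155 - \left(5 + 2 \left(-1\right)\right)\right) 2 \cdot 4 \left(1 + 4\right) = \left(155 - \left(5 - 2\right)\right) 2 \cdot 4 \cdot 5 = \left(155 - 3\right) 40 = 152 \cdot 40 = 6080$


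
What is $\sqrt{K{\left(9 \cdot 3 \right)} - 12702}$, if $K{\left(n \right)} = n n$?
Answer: $i \sqrt{11973} \approx 109.42 i$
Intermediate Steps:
$K{\left(n \right)} = n^{2}$
$\sqrt{K{\left(9 \cdot 3 \right)} - 12702} = \sqrt{\left(9 \cdot 3\right)^{2} - 12702} = \sqrt{27^{2} - 12702} = \sqrt{729 - 12702} = \sqrt{-11973} = i \sqrt{11973}$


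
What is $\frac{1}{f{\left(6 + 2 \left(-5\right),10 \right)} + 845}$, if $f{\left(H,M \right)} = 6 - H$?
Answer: $\frac{1}{855} \approx 0.0011696$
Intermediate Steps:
$\frac{1}{f{\left(6 + 2 \left(-5\right),10 \right)} + 845} = \frac{1}{\left(6 - \left(6 + 2 \left(-5\right)\right)\right) + 845} = \frac{1}{\left(6 - \left(6 - 10\right)\right) + 845} = \frac{1}{\left(6 - -4\right) + 845} = \frac{1}{\left(6 + 4\right) + 845} = \frac{1}{10 + 845} = \frac{1}{855}$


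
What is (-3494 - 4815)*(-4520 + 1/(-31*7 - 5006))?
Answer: 196158547949/5223 ≈ 3.7557e+7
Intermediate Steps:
(-3494 - 4815)*(-4520 + 1/(-31*7 - 5006)) = -8309*(-4520 + 1/(-217 - 5006)) = -8309*(-4520 + 1/(-5223)) = -8309*(-4520 - 1/5223) = -8309*(-23607961/5223) = 196158547949/5223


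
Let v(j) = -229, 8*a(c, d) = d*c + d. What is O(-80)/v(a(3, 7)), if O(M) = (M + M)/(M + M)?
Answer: -1/229 ≈ -0.0043668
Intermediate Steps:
a(c, d) = d/8 + c*d/8 (a(c, d) = (d*c + d)/8 = (c*d + d)/8 = (d + c*d)/8 = d/8 + c*d/8)
O(M) = 1 (O(M) = (2*M)/((2*M)) = (2*M)*(1/(2*M)) = 1)
O(-80)/v(a(3, 7)) = 1/(-229) = 1*(-1/229) = -1/229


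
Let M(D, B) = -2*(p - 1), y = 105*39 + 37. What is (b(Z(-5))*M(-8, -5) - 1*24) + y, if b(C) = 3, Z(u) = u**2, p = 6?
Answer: 4078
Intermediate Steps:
y = 4132 (y = 4095 + 37 = 4132)
M(D, B) = -10 (M(D, B) = -2*(6 - 1) = -2*5 = -10)
(b(Z(-5))*M(-8, -5) - 1*24) + y = (3*(-10) - 1*24) + 4132 = (-30 - 24) + 4132 = -54 + 4132 = 4078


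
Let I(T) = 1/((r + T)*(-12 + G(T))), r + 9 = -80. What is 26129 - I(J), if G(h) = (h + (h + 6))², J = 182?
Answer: 332637429335/12730584 ≈ 26129.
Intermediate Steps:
r = -89 (r = -9 - 80 = -89)
G(h) = (6 + 2*h)² (G(h) = (h + (6 + h))² = (6 + 2*h)²)
I(T) = 1/((-89 + T)*(-12 + 4*(3 + T)²))
26129 - I(J) = 26129 - 1/(4*(-534 + 182³ - 528*182 - 83*182²)) = 26129 - 1/(4*(-534 + 6028568 - 96096 - 83*33124)) = 26129 - 1/(4*(-534 + 6028568 - 96096 - 2749292)) = 26129 - 1/(4*3182646) = 26129 - 1*1/12730584 = 26129 - 1/12730584 = 332637429335/12730584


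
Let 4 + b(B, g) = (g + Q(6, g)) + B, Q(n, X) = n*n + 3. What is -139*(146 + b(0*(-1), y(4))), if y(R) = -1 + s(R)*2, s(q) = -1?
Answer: -24742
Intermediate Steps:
y(R) = -3 (y(R) = -1 - 1*2 = -1 - 2 = -3)
Q(n, X) = 3 + n² (Q(n, X) = n² + 3 = 3 + n²)
b(B, g) = 35 + B + g (b(B, g) = -4 + ((g + (3 + 6²)) + B) = -4 + ((g + (3 + 36)) + B) = -4 + ((g + 39) + B) = -4 + ((39 + g) + B) = -4 + (39 + B + g) = 35 + B + g)
-139*(146 + b(0*(-1), y(4))) = -139*(146 + (35 + 0*(-1) - 3)) = -139*(146 + (35 + 0 - 3)) = -139*(146 + 32) = -139*178 = -24742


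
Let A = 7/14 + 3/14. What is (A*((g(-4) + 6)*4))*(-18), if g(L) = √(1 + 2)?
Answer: -2160/7 - 360*√3/7 ≈ -397.65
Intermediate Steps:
g(L) = √3
A = 5/7 (A = 7*(1/14) + 3*(1/14) = ½ + 3/14 = 5/7 ≈ 0.71429)
(A*((g(-4) + 6)*4))*(-18) = (5*((√3 + 6)*4)/7)*(-18) = (5*((6 + √3)*4)/7)*(-18) = (5*(24 + 4*√3)/7)*(-18) = (120/7 + 20*√3/7)*(-18) = -2160/7 - 360*√3/7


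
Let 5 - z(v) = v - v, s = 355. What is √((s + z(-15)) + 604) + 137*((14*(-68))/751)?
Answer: -130424/751 + 2*√241 ≈ -142.62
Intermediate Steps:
z(v) = 5 (z(v) = 5 - (v - v) = 5 - 1*0 = 5 + 0 = 5)
√((s + z(-15)) + 604) + 137*((14*(-68))/751) = √((355 + 5) + 604) + 137*((14*(-68))/751) = √(360 + 604) + 137*(-952*1/751) = √964 + 137*(-952/751) = 2*√241 - 130424/751 = -130424/751 + 2*√241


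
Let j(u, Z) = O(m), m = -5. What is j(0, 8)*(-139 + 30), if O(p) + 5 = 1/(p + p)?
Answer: 5559/10 ≈ 555.90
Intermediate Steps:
O(p) = -5 + 1/(2*p) (O(p) = -5 + 1/(p + p) = -5 + 1/(2*p))
j(u, Z) = -51/10 (j(u, Z) = -5 + (½)/(-5) = -5 + (½)*(-⅕) = -5 - ⅒ = -51/10)
j(0, 8)*(-139 + 30) = -51*(-139 + 30)/10 = -51/10*(-109) = 5559/10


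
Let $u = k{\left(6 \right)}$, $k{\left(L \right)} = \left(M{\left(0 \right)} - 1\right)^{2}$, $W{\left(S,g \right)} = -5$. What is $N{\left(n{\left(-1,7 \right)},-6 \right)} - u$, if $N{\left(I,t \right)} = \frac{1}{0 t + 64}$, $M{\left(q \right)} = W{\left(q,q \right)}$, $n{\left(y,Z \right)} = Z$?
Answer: $- \frac{2303}{64} \approx -35.984$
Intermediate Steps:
$M{\left(q \right)} = -5$
$N{\left(I,t \right)} = \frac{1}{64}$ ($N{\left(I,t \right)} = \frac{1}{0 + 64} = \frac{1}{64}$)
$k{\left(L \right)} = 36$ ($k{\left(L \right)} = \left(-5 - 1\right)^{2} = \left(-6\right)^{2} = 36$)
$u = 36$
$N{\left(n{\left(-1,7 \right)},-6 \right)} - u = \frac{1}{64} - 36 = - \frac{2303}{64}$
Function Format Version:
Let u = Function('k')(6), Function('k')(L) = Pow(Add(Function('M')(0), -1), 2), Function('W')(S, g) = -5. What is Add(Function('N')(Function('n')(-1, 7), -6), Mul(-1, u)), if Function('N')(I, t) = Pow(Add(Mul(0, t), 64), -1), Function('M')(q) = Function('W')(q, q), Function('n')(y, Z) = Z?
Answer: Rational(-2303, 64) ≈ -35.984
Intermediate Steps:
Function('M')(q) = -5
Function('N')(I, t) = Rational(1, 64) (Function('N')(I, t) = Pow(Add(0, 64), -1) = Pow(64, -1) = Rational(1, 64))
Function('k')(L) = 36 (Function('k')(L) = Pow(Add(-5, -1), 2) = Pow(-6, 2) = 36)
u = 36
Add(Function('N')(Function('n')(-1, 7), -6), Mul(-1, u)) = Add(Rational(1, 64), Mul(-1, 36)) = Add(Rational(1, 64), -36) = Rational(-2303, 64)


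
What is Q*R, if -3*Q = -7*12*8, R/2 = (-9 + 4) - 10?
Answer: -6720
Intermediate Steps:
R = -30 (R = 2*((-9 + 4) - 10) = 2*(-5 - 10) = 2*(-15) = -30)
Q = 224 (Q = -(-7*12)*8/3 = -(-28)*8 = -⅓*(-672) = 224)
Q*R = 224*(-30) = -6720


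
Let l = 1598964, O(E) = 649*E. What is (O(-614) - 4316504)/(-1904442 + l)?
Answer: 2357495/152739 ≈ 15.435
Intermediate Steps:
(O(-614) - 4316504)/(-1904442 + l) = (649*(-614) - 4316504)/(-1904442 + 1598964) = (-398486 - 4316504)/(-305478) = -4714990*(-1/305478) = 2357495/152739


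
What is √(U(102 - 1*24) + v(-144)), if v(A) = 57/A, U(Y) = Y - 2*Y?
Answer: I*√11289/12 ≈ 8.8541*I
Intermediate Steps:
U(Y) = -Y
√(U(102 - 1*24) + v(-144)) = √(-(102 - 1*24) + 57/(-144)) = √(-(102 - 24) + 57*(-1/144)) = √(-1*78 - 19/48) = √(-78 - 19/48) = √(-3763/48) = I*√11289/12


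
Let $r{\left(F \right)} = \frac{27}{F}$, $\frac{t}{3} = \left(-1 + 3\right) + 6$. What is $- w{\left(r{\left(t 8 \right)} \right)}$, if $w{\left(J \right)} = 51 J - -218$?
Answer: $- \frac{14411}{64} \approx -225.17$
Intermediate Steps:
$t = 24$ ($t = 3 \left(\left(-1 + 3\right) + 6\right) = 3 \left(2 + 6\right) = 3 \cdot 8 = 24$)
$w{\left(J \right)} = 218 + 51 J$ ($w{\left(J \right)} = 51 J + 218 = 218 + 51 J$)
$- w{\left(r{\left(t 8 \right)} \right)} = - (218 + 51 \frac{27}{24 \cdot 8}) = - (218 + 51 \cdot \frac{27}{192}) = - (218 + 51 \cdot 27 \cdot \frac{1}{192}) = - (218 + 51 \cdot \frac{9}{64}) = - (218 + \frac{459}{64}) = \left(-1\right) \frac{14411}{64} = - \frac{14411}{64}$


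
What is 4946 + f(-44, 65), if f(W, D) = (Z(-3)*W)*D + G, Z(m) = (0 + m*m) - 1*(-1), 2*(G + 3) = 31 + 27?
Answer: -23628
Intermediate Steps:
G = 26 (G = -3 + (31 + 27)/2 = -3 + (1/2)*58 = -3 + 29 = 26)
Z(m) = 1 + m**2 (Z(m) = (0 + m**2) + 1 = m**2 + 1 = 1 + m**2)
f(W, D) = 26 + 10*D*W (f(W, D) = ((1 + (-3)**2)*W)*D + 26 = ((1 + 9)*W)*D + 26 = (10*W)*D + 26 = 10*D*W + 26 = 26 + 10*D*W)
4946 + f(-44, 65) = 4946 + (26 + 10*65*(-44)) = 4946 + (26 - 28600) = 4946 - 28574 = -23628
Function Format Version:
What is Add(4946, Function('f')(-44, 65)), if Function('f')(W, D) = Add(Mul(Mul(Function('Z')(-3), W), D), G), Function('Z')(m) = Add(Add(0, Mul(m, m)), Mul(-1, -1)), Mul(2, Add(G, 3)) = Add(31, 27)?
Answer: -23628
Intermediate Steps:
G = 26 (G = Add(-3, Mul(Rational(1, 2), Add(31, 27))) = Add(-3, Mul(Rational(1, 2), 58)) = Add(-3, 29) = 26)
Function('Z')(m) = Add(1, Pow(m, 2)) (Function('Z')(m) = Add(Add(0, Pow(m, 2)), 1) = Add(Pow(m, 2), 1) = Add(1, Pow(m, 2)))
Function('f')(W, D) = Add(26, Mul(10, D, W)) (Function('f')(W, D) = Add(Mul(Mul(Add(1, Pow(-3, 2)), W), D), 26) = Add(Mul(Mul(Add(1, 9), W), D), 26) = Add(Mul(Mul(10, W), D), 26) = Add(Mul(10, D, W), 26) = Add(26, Mul(10, D, W)))
Add(4946, Function('f')(-44, 65)) = Add(4946, Add(26, Mul(10, 65, -44))) = Add(4946, Add(26, -28600)) = Add(4946, -28574) = -23628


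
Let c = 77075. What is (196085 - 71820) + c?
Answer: 201340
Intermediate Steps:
(196085 - 71820) + c = (196085 - 71820) + 77075 = 124265 + 77075 = 201340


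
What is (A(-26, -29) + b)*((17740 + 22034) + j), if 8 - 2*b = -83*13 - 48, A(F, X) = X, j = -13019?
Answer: 28815135/2 ≈ 1.4408e+7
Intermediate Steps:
b = 1135/2 (b = 4 - (-83*13 - 48)/2 = 4 - (-1079 - 48)/2 = 4 - ½*(-1127) = 4 + 1127/2 = 1135/2 ≈ 567.50)
(A(-26, -29) + b)*((17740 + 22034) + j) = (-29 + 1135/2)*((17740 + 22034) - 13019) = 1077*(39774 - 13019)/2 = (1077/2)*26755 = 28815135/2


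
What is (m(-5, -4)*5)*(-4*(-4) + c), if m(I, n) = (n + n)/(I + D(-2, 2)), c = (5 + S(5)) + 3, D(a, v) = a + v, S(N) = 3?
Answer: 216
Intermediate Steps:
c = 11 (c = (5 + 3) + 3 = 8 + 3 = 11)
m(I, n) = 2*n/I (m(I, n) = (n + n)/(I + (-2 + 2)) = (2*n)/(I + 0) = (2*n)/I = 2*n/I)
(m(-5, -4)*5)*(-4*(-4) + c) = ((2*(-4)/(-5))*5)*(-4*(-4) + 11) = ((2*(-4)*(-1/5))*5)*(16 + 11) = ((8/5)*5)*27 = 8*27 = 216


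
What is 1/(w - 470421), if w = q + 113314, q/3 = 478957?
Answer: 1/1079764 ≈ 9.2613e-7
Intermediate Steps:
q = 1436871 (q = 3*478957 = 1436871)
w = 1550185 (w = 1436871 + 113314 = 1550185)
1/(w - 470421) = 1/(1550185 - 470421) = 1/1079764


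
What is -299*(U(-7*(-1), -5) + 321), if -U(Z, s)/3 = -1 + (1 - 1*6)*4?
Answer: -114816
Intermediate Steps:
U(Z, s) = 63 (U(Z, s) = -3*(-1 + (1 - 1*6)*4) = -3*(-1 + (1 - 6)*4) = -3*(-1 - 5*4) = -3*(-1 - 20) = -3*(-21) = 63)
-299*(U(-7*(-1), -5) + 321) = -299*(63 + 321) = -299*384 = -114816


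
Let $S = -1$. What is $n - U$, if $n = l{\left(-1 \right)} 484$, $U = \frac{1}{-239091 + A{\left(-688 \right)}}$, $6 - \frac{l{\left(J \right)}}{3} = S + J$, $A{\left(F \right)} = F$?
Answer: $\frac{2785272865}{239779} \approx 11616.0$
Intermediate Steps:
$l{\left(J \right)} = 21 - 3 J$ ($l{\left(J \right)} = 18 - 3 \left(-1 + J\right) = 18 - \left(-3 + 3 J\right) = 21 - 3 J$)
$U = - \frac{1}{239779}$ ($U = \frac{1}{-239091 - 688} = \frac{1}{-239779} = - \frac{1}{239779} \approx -4.1705 \cdot 10^{-6}$)
$n = 11616$ ($n = \left(21 - -3\right) 484 = \left(21 + 3\right) 484 = 24 \cdot 484 = 11616$)
$n - U = 11616 - - \frac{1}{239779} = 11616 + \frac{1}{239779} = \frac{2785272865}{239779}$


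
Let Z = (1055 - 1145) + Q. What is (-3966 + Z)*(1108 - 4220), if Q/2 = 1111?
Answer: 5707408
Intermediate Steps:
Q = 2222 (Q = 2*1111 = 2222)
Z = 2132 (Z = (1055 - 1145) + 2222 = -90 + 2222 = 2132)
(-3966 + Z)*(1108 - 4220) = (-3966 + 2132)*(1108 - 4220) = -1834*(-3112) = 5707408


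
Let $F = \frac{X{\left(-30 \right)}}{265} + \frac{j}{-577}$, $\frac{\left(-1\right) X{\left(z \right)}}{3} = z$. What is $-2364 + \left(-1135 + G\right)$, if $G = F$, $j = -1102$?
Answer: $- \frac{106934127}{30581} \approx -3496.8$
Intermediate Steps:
$X{\left(z \right)} = - 3 z$
$F = \frac{68792}{30581}$ ($F = \frac{\left(-3\right) \left(-30\right)}{265} - \frac{1102}{-577} = 90 \cdot \frac{1}{265} - - \frac{1102}{577} = \frac{18}{53} + \frac{1102}{577} = \frac{68792}{30581} \approx 2.2495$)
$G = \frac{68792}{30581} \approx 2.2495$
$-2364 + \left(-1135 + G\right) = -2364 + \left(-1135 + \frac{68792}{30581}\right) = -2364 - \frac{34640643}{30581} = - \frac{106934127}{30581}$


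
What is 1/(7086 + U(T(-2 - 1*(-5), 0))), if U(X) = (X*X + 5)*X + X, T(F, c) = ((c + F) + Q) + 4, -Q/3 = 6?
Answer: 1/5689 ≈ 0.00017578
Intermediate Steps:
Q = -18 (Q = -3*6 = -18)
T(F, c) = -14 + F + c (T(F, c) = ((c + F) - 18) + 4 = ((F + c) - 18) + 4 = (-18 + F + c) + 4 = -14 + F + c)
U(X) = X + X*(5 + X**2) (U(X) = (X**2 + 5)*X + X = (5 + X**2)*X + X = X*(5 + X**2) + X = X + X*(5 + X**2))
1/(7086 + U(T(-2 - 1*(-5), 0))) = 1/(7086 + (-14 + (-2 - 1*(-5)) + 0)*(6 + (-14 + (-2 - 1*(-5)) + 0)**2)) = 1/(7086 + (-14 + (-2 + 5) + 0)*(6 + (-14 + (-2 + 5) + 0)**2)) = 1/(7086 + (-14 + 3 + 0)*(6 + (-14 + 3 + 0)**2)) = 1/(7086 - 11*(6 + (-11)**2)) = 1/(7086 - 11*(6 + 121)) = 1/(7086 - 11*127) = 1/(7086 - 1397) = 1/5689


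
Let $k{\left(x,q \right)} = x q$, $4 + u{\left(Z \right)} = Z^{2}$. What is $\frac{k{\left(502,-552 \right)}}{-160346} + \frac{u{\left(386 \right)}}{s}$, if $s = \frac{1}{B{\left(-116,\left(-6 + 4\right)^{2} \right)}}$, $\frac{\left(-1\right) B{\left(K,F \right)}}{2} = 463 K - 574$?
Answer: $\frac{1296811703153976}{80173} \approx 1.6175 \cdot 10^{10}$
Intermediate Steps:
$u{\left(Z \right)} = -4 + Z^{2}$
$B{\left(K,F \right)} = 1148 - 926 K$ ($B{\left(K,F \right)} = - 2 \left(463 K - 574\right) = - 2 \left(-574 + 463 K\right) = 1148 - 926 K$)
$k{\left(x,q \right)} = q x$
$s = \frac{1}{108564}$ ($s = \frac{1}{1148 - -107416} = \frac{1}{1148 + 107416} = \frac{1}{108564} \approx 9.2112 \cdot 10^{-6}$)
$\frac{k{\left(502,-552 \right)}}{-160346} + \frac{u{\left(386 \right)}}{s} = \frac{\left(-552\right) 502}{-160346} + \left(-4 + 386^{2}\right) \frac{1}{\frac{1}{108564}} = \left(-277104\right) \left(- \frac{1}{160346}\right) + \left(-4 + 148996\right) 108564 = \frac{138552}{80173} + 148992 \cdot 108564 = \frac{138552}{80173} + 16175167488 = \frac{1296811703153976}{80173}$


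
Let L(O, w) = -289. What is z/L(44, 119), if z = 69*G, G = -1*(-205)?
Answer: -14145/289 ≈ -48.945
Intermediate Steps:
G = 205
z = 14145 (z = 69*205 = 14145)
z/L(44, 119) = 14145/(-289) = 14145*(-1/289) = -14145/289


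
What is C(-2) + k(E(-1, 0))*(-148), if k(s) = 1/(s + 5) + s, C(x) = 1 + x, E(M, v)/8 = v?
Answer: -153/5 ≈ -30.600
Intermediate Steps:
E(M, v) = 8*v
k(s) = s + 1/(5 + s) (k(s) = 1/(5 + s) + s = s + 1/(5 + s))
C(-2) + k(E(-1, 0))*(-148) = (1 - 2) + ((1 + (8*0)² + 5*(8*0))/(5 + 8*0))*(-148) = -1 + ((1 + 0² + 5*0)/(5 + 0))*(-148) = -1 + ((1 + 0 + 0)/5)*(-148) = -1 + ((⅕)*1)*(-148) = -1 + (⅕)*(-148) = -1 - 148/5 = -153/5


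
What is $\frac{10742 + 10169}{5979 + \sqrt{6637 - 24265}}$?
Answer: $\frac{41675623}{11922023} - \frac{41822 i \sqrt{4407}}{35766069} \approx 3.4957 - 0.077626 i$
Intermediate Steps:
$\frac{10742 + 10169}{5979 + \sqrt{6637 - 24265}} = \frac{20911}{5979 + \sqrt{-17628}} = \frac{20911}{5979 + 2 i \sqrt{4407}}$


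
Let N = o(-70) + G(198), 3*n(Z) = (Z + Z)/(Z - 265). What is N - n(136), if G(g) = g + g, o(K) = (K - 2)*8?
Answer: -69388/387 ≈ -179.30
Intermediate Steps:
o(K) = -16 + 8*K (o(K) = (-2 + K)*8 = -16 + 8*K)
n(Z) = 2*Z/(3*(-265 + Z)) (n(Z) = ((Z + Z)/(Z - 265))/3 = ((2*Z)/(-265 + Z))/3 = (2*Z/(-265 + Z))/3 = 2*Z/(3*(-265 + Z)))
G(g) = 2*g
N = -180 (N = (-16 + 8*(-70)) + 2*198 = (-16 - 560) + 396 = -576 + 396 = -180)
N - n(136) = -180 - 2*136/(3*(-265 + 136)) = -180 - 2*136/(3*(-129)) = -180 - 2*136*(-1)/(3*129) = -180 - 1*(-272/387) = -180 + 272/387 = -69388/387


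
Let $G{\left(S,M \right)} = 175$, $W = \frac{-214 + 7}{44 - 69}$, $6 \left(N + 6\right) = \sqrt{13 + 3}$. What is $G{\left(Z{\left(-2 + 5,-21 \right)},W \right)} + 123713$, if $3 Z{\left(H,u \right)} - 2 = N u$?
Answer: $123888$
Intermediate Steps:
$N = - \frac{16}{3}$ ($N = -6 + \frac{\sqrt{13 + 3}}{6} = -6 + \frac{\sqrt{16}}{6} = -6 + \frac{1}{6} \cdot 4 = -6 + \frac{2}{3} = - \frac{16}{3} \approx -5.3333$)
$W = \frac{207}{25}$ ($W = - \frac{207}{-25} = \left(-207\right) \left(- \frac{1}{25}\right) = \frac{207}{25} \approx 8.28$)
$Z{\left(H,u \right)} = \frac{2}{3} - \frac{16 u}{9}$ ($Z{\left(H,u \right)} = \frac{2}{3} + \frac{\left(- \frac{16}{3}\right) u}{3} = \frac{2}{3} - \frac{16 u}{9}$)
$G{\left(Z{\left(-2 + 5,-21 \right)},W \right)} + 123713 = 175 + 123713 = 123888$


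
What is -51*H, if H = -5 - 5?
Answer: 510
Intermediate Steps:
H = -10
-51*H = -51*(-10) = 510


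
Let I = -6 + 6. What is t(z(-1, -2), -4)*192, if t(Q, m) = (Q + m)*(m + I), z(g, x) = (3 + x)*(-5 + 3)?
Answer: 4608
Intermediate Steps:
I = 0
z(g, x) = -6 - 2*x (z(g, x) = (3 + x)*(-2) = -6 - 2*x)
t(Q, m) = m*(Q + m) (t(Q, m) = (Q + m)*(m + 0) = (Q + m)*m = m*(Q + m))
t(z(-1, -2), -4)*192 = -4*((-6 - 2*(-2)) - 4)*192 = -4*((-6 + 4) - 4)*192 = -4*(-2 - 4)*192 = -4*(-6)*192 = 24*192 = 4608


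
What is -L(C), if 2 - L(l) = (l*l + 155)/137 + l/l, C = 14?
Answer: 214/137 ≈ 1.5620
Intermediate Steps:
L(l) = -18/137 - l²/137 (L(l) = 2 - ((l*l + 155)/137 + l/l) = 2 - ((l² + 155)*(1/137) + 1) = 2 - ((155 + l²)*(1/137) + 1) = 2 - ((155/137 + l²/137) + 1) = 2 - (292/137 + l²/137) = 2 + (-292/137 - l²/137) = -18/137 - l²/137)
-L(C) = -(-18/137 - 1/137*14²) = -(-18/137 - 1/137*196) = -(-18/137 - 196/137) = -1*(-214/137) = 214/137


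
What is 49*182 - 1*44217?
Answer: -35299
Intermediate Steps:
49*182 - 1*44217 = 8918 - 44217 = -35299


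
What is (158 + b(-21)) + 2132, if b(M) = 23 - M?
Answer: 2334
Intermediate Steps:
(158 + b(-21)) + 2132 = (158 + (23 - 1*(-21))) + 2132 = (158 + (23 + 21)) + 2132 = (158 + 44) + 2132 = 202 + 2132 = 2334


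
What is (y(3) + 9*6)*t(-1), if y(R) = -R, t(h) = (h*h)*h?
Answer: -51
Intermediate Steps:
t(h) = h³ (t(h) = h²*h = h³)
(y(3) + 9*6)*t(-1) = (-1*3 + 9*6)*(-1)³ = (-3 + 54)*(-1) = 51*(-1) = -51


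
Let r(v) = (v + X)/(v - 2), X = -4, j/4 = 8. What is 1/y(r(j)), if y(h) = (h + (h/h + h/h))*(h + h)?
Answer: 225/1232 ≈ 0.18263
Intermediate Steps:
j = 32 (j = 4*8 = 32)
r(v) = (-4 + v)/(-2 + v) (r(v) = (v - 4)/(v - 2) = (-4 + v)/(-2 + v))
y(h) = 2*h*(2 + h) (y(h) = (h + (1 + 1))*(2*h) = (h + 2)*(2*h) = (2 + h)*(2*h) = 2*h*(2 + h))
1/y(r(j)) = 1/(2*((-4 + 32)/(-2 + 32))*(2 + (-4 + 32)/(-2 + 32))) = 1/(2*(28/30)*(2 + 28/30)) = 1/(2*((1/30)*28)*(2 + (1/30)*28)) = 1/(2*(14/15)*(2 + 14/15)) = 1/(2*(14/15)*(44/15)) = 1/(1232/225) = 225/1232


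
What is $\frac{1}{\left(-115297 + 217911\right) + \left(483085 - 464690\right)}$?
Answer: $\frac{1}{121009} \approx 8.2638 \cdot 10^{-6}$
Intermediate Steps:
$\frac{1}{\left(-115297 + 217911\right) + \left(483085 - 464690\right)} = \frac{1}{102614 + \left(483085 - 464690\right)} = \frac{1}{102614 + 18395} = \frac{1}{121009}$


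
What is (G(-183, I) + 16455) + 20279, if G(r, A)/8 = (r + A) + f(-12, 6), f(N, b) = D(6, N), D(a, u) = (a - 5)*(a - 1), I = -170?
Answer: 33950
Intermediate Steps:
D(a, u) = (-1 + a)*(-5 + a) (D(a, u) = (-5 + a)*(-1 + a) = (-1 + a)*(-5 + a))
f(N, b) = 5 (f(N, b) = 5 + 6² - 6*6 = 5 + 36 - 36 = 5)
G(r, A) = 40 + 8*A + 8*r (G(r, A) = 8*((r + A) + 5) = 8*((A + r) + 5) = 8*(5 + A + r) = 40 + 8*A + 8*r)
(G(-183, I) + 16455) + 20279 = ((40 + 8*(-170) + 8*(-183)) + 16455) + 20279 = ((40 - 1360 - 1464) + 16455) + 20279 = (-2784 + 16455) + 20279 = 13671 + 20279 = 33950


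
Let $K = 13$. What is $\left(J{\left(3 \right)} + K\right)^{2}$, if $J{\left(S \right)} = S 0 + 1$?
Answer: $196$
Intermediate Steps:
$J{\left(S \right)} = 1$ ($J{\left(S \right)} = 0 + 1 = 1$)
$\left(J{\left(3 \right)} + K\right)^{2} = \left(1 + 13\right)^{2} = 14^{2} = 196$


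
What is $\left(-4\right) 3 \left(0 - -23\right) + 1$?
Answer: $-275$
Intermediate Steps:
$\left(-4\right) 3 \left(0 - -23\right) + 1 = - 12 \left(0 + 23\right) + 1 = \left(-12\right) 23 + 1 = -276 + 1 = -275$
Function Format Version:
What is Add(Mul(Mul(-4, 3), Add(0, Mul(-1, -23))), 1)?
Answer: -275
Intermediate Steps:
Add(Mul(Mul(-4, 3), Add(0, Mul(-1, -23))), 1) = Add(Mul(-12, Add(0, 23)), 1) = Add(Mul(-12, 23), 1) = Add(-276, 1) = -275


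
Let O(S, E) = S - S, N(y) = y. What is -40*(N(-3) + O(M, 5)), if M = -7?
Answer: 120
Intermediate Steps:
O(S, E) = 0
-40*(N(-3) + O(M, 5)) = -40*(-3 + 0) = -40*(-3) = 120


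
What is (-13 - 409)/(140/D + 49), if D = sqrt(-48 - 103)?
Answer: -63722/7799 - 8440*I*sqrt(151)/54593 ≈ -8.1705 - 1.8997*I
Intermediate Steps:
D = I*sqrt(151) (D = sqrt(-151) = I*sqrt(151) ≈ 12.288*I)
(-13 - 409)/(140/D + 49) = (-13 - 409)/(140/((I*sqrt(151))) + 49) = -422/(140*(-I*sqrt(151)/151) + 49) = -422/(-140*I*sqrt(151)/151 + 49) = -422/(49 - 140*I*sqrt(151)/151)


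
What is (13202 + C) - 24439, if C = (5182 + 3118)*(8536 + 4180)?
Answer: 105531563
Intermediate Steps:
C = 105542800 (C = 8300*12716 = 105542800)
(13202 + C) - 24439 = (13202 + 105542800) - 24439 = 105556002 - 24439 = 105531563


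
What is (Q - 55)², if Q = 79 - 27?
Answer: 9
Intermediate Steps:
Q = 52
(Q - 55)² = (52 - 55)² = (-3)² = 9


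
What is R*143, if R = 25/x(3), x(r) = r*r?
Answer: 3575/9 ≈ 397.22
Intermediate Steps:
x(r) = r**2
R = 25/9 (R = 25/(3**2) = 25/9 ≈ 2.7778)
R*143 = (25/9)*143 = 3575/9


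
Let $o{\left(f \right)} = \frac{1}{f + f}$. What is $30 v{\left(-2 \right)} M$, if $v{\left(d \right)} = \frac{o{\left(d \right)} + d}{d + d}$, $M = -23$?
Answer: $- \frac{3105}{8} \approx -388.13$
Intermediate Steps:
$o{\left(f \right)} = \frac{1}{2 f}$
$v{\left(d \right)} = \frac{d + \frac{1}{2 d}}{2 d}$ ($v{\left(d \right)} = \frac{\frac{1}{2 d} + d}{d + d} = \frac{d + \frac{1}{2 d}}{2 d}$)
$30 v{\left(-2 \right)} M = 30 \left(\frac{1}{2} + \frac{1}{4 \cdot 4}\right) \left(-23\right) = 30 \left(\frac{1}{2} + \frac{1}{4} \cdot \frac{1}{4}\right) \left(-23\right) = 30 \left(\frac{1}{2} + \frac{1}{16}\right) \left(-23\right) = 30 \cdot \frac{9}{16} \left(-23\right) = \frac{135}{8} \left(-23\right) = - \frac{3105}{8}$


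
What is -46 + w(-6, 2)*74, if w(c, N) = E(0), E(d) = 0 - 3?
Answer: -268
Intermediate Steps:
E(d) = -3
w(c, N) = -3
-46 + w(-6, 2)*74 = -46 - 3*74 = -46 - 222 = -268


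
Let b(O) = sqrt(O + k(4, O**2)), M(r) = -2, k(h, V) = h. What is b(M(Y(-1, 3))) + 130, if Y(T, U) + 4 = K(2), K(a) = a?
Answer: 130 + sqrt(2) ≈ 131.41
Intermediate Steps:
Y(T, U) = -2 (Y(T, U) = -4 + 2 = -2)
b(O) = sqrt(4 + O) (b(O) = sqrt(O + 4) = sqrt(4 + O))
b(M(Y(-1, 3))) + 130 = sqrt(4 - 2) + 130 = sqrt(2) + 130 = 130 + sqrt(2)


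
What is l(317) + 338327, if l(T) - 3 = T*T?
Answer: 438819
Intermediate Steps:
l(T) = 3 + T² (l(T) = 3 + T*T = 3 + T²)
l(317) + 338327 = (3 + 317²) + 338327 = (3 + 100489) + 338327 = 100492 + 338327 = 438819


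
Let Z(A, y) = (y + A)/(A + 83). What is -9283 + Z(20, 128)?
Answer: -956001/103 ≈ -9281.6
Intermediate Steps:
Z(A, y) = (A + y)/(83 + A)
-9283 + Z(20, 128) = -9283 + (20 + 128)/(83 + 20) = -9283 + 148/103 = -956001/103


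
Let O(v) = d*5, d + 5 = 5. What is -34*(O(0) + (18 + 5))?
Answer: -782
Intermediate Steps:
d = 0 (d = -5 + 5 = 0)
O(v) = 0 (O(v) = 0*5 = 0)
-34*(O(0) + (18 + 5)) = -34*(0 + (18 + 5)) = -34*(0 + 23) = -34*23 = -782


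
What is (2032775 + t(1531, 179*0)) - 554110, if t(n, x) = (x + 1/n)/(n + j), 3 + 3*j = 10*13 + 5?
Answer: 3565541881126/2411325 ≈ 1.4787e+6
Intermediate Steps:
j = 44 (j = -1 + (10*13 + 5)/3 = -1 + (130 + 5)/3 = -1 + (⅓)*135 = -1 + 45 = 44)
t(n, x) = (x + 1/n)/(44 + n) (t(n, x) = (x + 1/n)/(n + 44) = (x + 1/n)/(44 + n))
(2032775 + t(1531, 179*0)) - 554110 = (2032775 + (1 + 1531*(179*0))/(1531*(44 + 1531))) - 554110 = (2032775 + (1/1531)*(1 + 1531*0)/1575) - 554110 = (2032775 + (1/1531)*(1/1575)*(1 + 0)) - 554110 = (2032775 + (1/1531)*(1/1575)*1) - 554110 = (2032775 + 1/2411325) - 554110 = 4901681176876/2411325 - 554110 = 3565541881126/2411325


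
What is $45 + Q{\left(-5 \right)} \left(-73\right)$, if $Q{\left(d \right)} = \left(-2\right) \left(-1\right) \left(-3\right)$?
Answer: $483$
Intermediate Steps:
$Q{\left(d \right)} = -6$ ($Q{\left(d \right)} = 2 \left(-3\right) = -6$)
$45 + Q{\left(-5 \right)} \left(-73\right) = 45 - -438 = 45 + 438 = 483$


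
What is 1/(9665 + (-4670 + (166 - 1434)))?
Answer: 1/3727 ≈ 0.00026831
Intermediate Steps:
1/(9665 + (-4670 + (166 - 1434))) = 1/(9665 + (-4670 - 1268)) = 1/(9665 - 5938) = 1/3727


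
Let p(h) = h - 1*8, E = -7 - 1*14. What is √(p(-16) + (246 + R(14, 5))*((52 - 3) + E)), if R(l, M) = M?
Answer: 2*√1751 ≈ 83.690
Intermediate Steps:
E = -21 (E = -7 - 14 = -21)
p(h) = -8 + h (p(h) = h - 8 = -8 + h)
√(p(-16) + (246 + R(14, 5))*((52 - 3) + E)) = √((-8 - 16) + (246 + 5)*((52 - 3) - 21)) = √(-24 + 251*(49 - 21)) = √(-24 + 251*28) = √(-24 + 7028) = √7004 = 2*√1751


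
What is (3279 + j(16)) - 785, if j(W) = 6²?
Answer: 2530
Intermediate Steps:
j(W) = 36
(3279 + j(16)) - 785 = (3279 + 36) - 785 = 3315 - 785 = 2530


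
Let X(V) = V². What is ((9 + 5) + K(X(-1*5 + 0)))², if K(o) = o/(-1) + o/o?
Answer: 100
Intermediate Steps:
K(o) = 1 - o (K(o) = o*(-1) + 1 = -o + 1 = 1 - o)
((9 + 5) + K(X(-1*5 + 0)))² = ((9 + 5) + (1 - (-1*5 + 0)²))² = (14 + (1 - (-5 + 0)²))² = (14 + (1 - 1*(-5)²))² = (14 + (1 - 1*25))² = (14 + (1 - 25))² = (14 - 24)² = (-10)² = 100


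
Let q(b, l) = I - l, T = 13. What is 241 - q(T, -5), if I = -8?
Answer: 244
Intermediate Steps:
q(b, l) = -8 - l
241 - q(T, -5) = 241 - (-8 - 1*(-5)) = 241 - (-8 + 5) = 241 - 1*(-3) = 241 + 3 = 244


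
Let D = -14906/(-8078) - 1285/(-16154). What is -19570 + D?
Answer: -1276738751543/65246006 ≈ -19568.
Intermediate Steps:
D = 125585877/65246006 (D = -14906*(-1/8078) - 1285*(-1/16154) = 7453/4039 + 1285/16154 = 125585877/65246006 ≈ 1.9248)
-19570 + D = -19570 + 125585877/65246006 = -1276738751543/65246006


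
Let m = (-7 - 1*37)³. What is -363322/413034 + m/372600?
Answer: -154490639/139398975 ≈ -1.1083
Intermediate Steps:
m = -85184 (m = (-7 - 37)³ = (-44)³ = -85184)
-363322/413034 + m/372600 = -363322/413034 - 85184/372600 = -363322*1/413034 - 85184*1/372600 = -181661/206517 - 10648/46575 = -154490639/139398975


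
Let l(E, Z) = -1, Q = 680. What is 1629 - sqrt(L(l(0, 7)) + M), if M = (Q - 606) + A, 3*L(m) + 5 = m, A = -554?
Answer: 1629 - I*sqrt(482) ≈ 1629.0 - 21.954*I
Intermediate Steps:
L(m) = -5/3 + m/3
M = -480 (M = (680 - 606) - 554 = 74 - 554 = -480)
1629 - sqrt(L(l(0, 7)) + M) = 1629 - sqrt((-5/3 + (1/3)*(-1)) - 480) = 1629 - sqrt((-5/3 - 1/3) - 480) = 1629 - sqrt(-2 - 480) = 1629 - sqrt(-482) = 1629 - I*sqrt(482)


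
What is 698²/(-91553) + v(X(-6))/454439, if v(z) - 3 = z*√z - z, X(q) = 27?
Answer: -221406695828/41605253767 + 81*√3/454439 ≈ -5.3213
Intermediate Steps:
v(z) = 3 + z^(3/2) - z (v(z) = 3 + (z*√z - z) = 3 + (z^(3/2) - z) = 3 + z^(3/2) - z)
698²/(-91553) + v(X(-6))/454439 = 698²/(-91553) + (3 + 27^(3/2) - 1*27)/454439 = 487204*(-1/91553) + (3 + 81*√3 - 27)*(1/454439) = -487204/91553 + (-24 + 81*√3)*(1/454439) = -487204/91553 + (-24/454439 + 81*√3/454439) = -221406695828/41605253767 + 81*√3/454439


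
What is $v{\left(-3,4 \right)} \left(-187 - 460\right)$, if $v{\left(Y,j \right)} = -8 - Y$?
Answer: $3235$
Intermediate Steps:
$v{\left(-3,4 \right)} \left(-187 - 460\right) = \left(-8 - -3\right) \left(-187 - 460\right) = \left(-8 + 3\right) \left(-647\right) = \left(-5\right) \left(-647\right) = 3235$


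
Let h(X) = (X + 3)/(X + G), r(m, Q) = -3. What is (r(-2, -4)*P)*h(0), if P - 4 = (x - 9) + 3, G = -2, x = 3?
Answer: 9/2 ≈ 4.5000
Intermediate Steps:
h(X) = (3 + X)/(-2 + X) (h(X) = (X + 3)/(X - 2) = (3 + X)/(-2 + X))
P = 1 (P = 4 + ((3 - 9) + 3) = 4 + (-6 + 3) = 4 - 3 = 1)
(r(-2, -4)*P)*h(0) = (-3*1)*((3 + 0)/(-2 + 0)) = -3*3/(-2) = -(-3)*3/2 = -3*(-3/2) = 9/2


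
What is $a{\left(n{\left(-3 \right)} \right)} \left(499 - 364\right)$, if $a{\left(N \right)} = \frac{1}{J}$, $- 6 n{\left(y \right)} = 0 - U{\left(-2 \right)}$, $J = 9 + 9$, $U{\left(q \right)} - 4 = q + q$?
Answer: $\frac{15}{2} \approx 7.5$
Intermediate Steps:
$U{\left(q \right)} = 4 + 2 q$ ($U{\left(q \right)} = 4 + \left(q + q\right) = 4 + 2 q$)
$J = 18$
$n{\left(y \right)} = 0$ ($n{\left(y \right)} = - \frac{0 - \left(4 + 2 \left(-2\right)\right)}{6} = - \frac{0 - \left(4 - 4\right)}{6} = - \frac{0 - 0}{6} = - \frac{0 + 0}{6} = \left(- \frac{1}{6}\right) 0 = 0$)
$a{\left(N \right)} = \frac{1}{18}$
$a{\left(n{\left(-3 \right)} \right)} \left(499 - 364\right) = \frac{499 - 364}{18} = \frac{1}{18} \cdot 135 = \frac{15}{2}$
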